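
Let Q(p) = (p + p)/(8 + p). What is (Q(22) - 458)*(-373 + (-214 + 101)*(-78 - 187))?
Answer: -202509056/15 ≈ -1.3501e+7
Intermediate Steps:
Q(p) = 2*p/(8 + p) (Q(p) = (2*p)/(8 + p) = 2*p/(8 + p))
(Q(22) - 458)*(-373 + (-214 + 101)*(-78 - 187)) = (2*22/(8 + 22) - 458)*(-373 + (-214 + 101)*(-78 - 187)) = (2*22/30 - 458)*(-373 - 113*(-265)) = (2*22*(1/30) - 458)*(-373 + 29945) = (22/15 - 458)*29572 = -6848/15*29572 = -202509056/15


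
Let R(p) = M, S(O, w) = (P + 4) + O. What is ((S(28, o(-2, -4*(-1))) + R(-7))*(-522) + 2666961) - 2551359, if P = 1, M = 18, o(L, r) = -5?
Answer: 88980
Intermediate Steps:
S(O, w) = 5 + O (S(O, w) = (1 + 4) + O = 5 + O)
R(p) = 18
((S(28, o(-2, -4*(-1))) + R(-7))*(-522) + 2666961) - 2551359 = (((5 + 28) + 18)*(-522) + 2666961) - 2551359 = ((33 + 18)*(-522) + 2666961) - 2551359 = (51*(-522) + 2666961) - 2551359 = (-26622 + 2666961) - 2551359 = 2640339 - 2551359 = 88980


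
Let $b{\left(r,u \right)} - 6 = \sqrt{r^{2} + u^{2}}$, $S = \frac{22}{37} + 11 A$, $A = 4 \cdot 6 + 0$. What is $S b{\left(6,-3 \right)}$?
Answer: $\frac{58740}{37} + \frac{29370 \sqrt{5}}{37} \approx 3362.5$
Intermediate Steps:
$A = 24$ ($A = 24 + 0 = 24$)
$S = \frac{9790}{37}$ ($S = \frac{22}{37} + 11 \cdot 24 = 22 \cdot \frac{1}{37} + 264 = \frac{22}{37} + 264 = \frac{9790}{37} \approx 264.59$)
$b{\left(r,u \right)} = 6 + \sqrt{r^{2} + u^{2}}$
$S b{\left(6,-3 \right)} = \frac{9790 \left(6 + \sqrt{6^{2} + \left(-3\right)^{2}}\right)}{37} = \frac{9790 \left(6 + \sqrt{36 + 9}\right)}{37} = \frac{9790 \left(6 + \sqrt{45}\right)}{37} = \frac{9790 \left(6 + 3 \sqrt{5}\right)}{37} = \frac{58740}{37} + \frac{29370 \sqrt{5}}{37}$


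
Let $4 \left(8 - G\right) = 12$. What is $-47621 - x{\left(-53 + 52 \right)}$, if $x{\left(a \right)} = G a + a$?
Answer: $-47615$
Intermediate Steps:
$G = 5$ ($G = 8 - 3 = 5$)
$x{\left(a \right)} = 6 a$ ($x{\left(a \right)} = 5 a + a = 6 a$)
$-47621 - x{\left(-53 + 52 \right)} = -47621 - 6 \left(-53 + 52\right) = -47621 - 6 \left(-1\right) = -47621 - -6 = -47621 + 6 = -47615$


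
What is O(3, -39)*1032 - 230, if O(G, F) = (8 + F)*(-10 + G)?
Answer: 223714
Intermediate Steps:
O(G, F) = (-10 + G)*(8 + F)
O(3, -39)*1032 - 230 = (-80 - 10*(-39) + 8*3 - 39*3)*1032 - 230 = (-80 + 390 + 24 - 117)*1032 - 230 = 217*1032 - 230 = 223944 - 230 = 223714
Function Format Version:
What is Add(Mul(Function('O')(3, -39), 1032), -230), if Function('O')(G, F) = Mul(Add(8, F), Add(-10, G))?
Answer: 223714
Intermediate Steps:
Function('O')(G, F) = Mul(Add(-10, G), Add(8, F))
Add(Mul(Function('O')(3, -39), 1032), -230) = Add(Mul(Add(-80, Mul(-10, -39), Mul(8, 3), Mul(-39, 3)), 1032), -230) = Add(Mul(Add(-80, 390, 24, -117), 1032), -230) = Add(Mul(217, 1032), -230) = Add(223944, -230) = 223714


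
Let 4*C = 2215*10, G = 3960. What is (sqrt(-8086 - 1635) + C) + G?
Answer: 18995/2 + I*sqrt(9721) ≈ 9497.5 + 98.595*I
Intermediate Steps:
C = 11075/2 (C = (2215*10)/4 = (1/4)*22150 = 11075/2 ≈ 5537.5)
(sqrt(-8086 - 1635) + C) + G = (sqrt(-8086 - 1635) + 11075/2) + 3960 = (sqrt(-9721) + 11075/2) + 3960 = (I*sqrt(9721) + 11075/2) + 3960 = (11075/2 + I*sqrt(9721)) + 3960 = 18995/2 + I*sqrt(9721)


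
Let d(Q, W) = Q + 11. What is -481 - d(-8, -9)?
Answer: -484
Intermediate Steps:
d(Q, W) = 11 + Q
-481 - d(-8, -9) = -481 - (11 - 8) = -481 - 1*3 = -481 - 3 = -484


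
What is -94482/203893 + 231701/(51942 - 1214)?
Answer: 42449329097/10343084104 ≈ 4.1041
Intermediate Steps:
-94482/203893 + 231701/(51942 - 1214) = -94482*1/203893 + 231701/50728 = -94482/203893 + 231701*(1/50728) = -94482/203893 + 231701/50728 = 42449329097/10343084104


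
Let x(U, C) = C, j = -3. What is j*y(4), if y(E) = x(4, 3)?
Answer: -9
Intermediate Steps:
y(E) = 3
j*y(4) = -3*3 = -9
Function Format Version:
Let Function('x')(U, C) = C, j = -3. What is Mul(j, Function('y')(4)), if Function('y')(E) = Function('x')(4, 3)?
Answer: -9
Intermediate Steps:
Function('y')(E) = 3
Mul(j, Function('y')(4)) = Mul(-3, 3) = -9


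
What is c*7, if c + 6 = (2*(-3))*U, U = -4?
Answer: 126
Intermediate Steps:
c = 18 (c = -6 + (2*(-3))*(-4) = -6 - 6*(-4) = -6 + 24 = 18)
c*7 = 18*7 = 126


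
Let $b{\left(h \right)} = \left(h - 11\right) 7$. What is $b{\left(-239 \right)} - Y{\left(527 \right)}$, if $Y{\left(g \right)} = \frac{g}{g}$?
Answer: $-1751$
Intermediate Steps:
$b{\left(h \right)} = -77 + 7 h$ ($b{\left(h \right)} = \left(-11 + h\right) 7 = -77 + 7 h$)
$Y{\left(g \right)} = 1$
$b{\left(-239 \right)} - Y{\left(527 \right)} = \left(-77 + 7 \left(-239\right)\right) - 1 = \left(-77 - 1673\right) - 1 = -1750 - 1 = -1751$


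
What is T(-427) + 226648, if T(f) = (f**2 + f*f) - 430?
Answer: 590876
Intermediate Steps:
T(f) = -430 + 2*f**2 (T(f) = (f**2 + f**2) - 430 = 2*f**2 - 430 = -430 + 2*f**2)
T(-427) + 226648 = (-430 + 2*(-427)**2) + 226648 = (-430 + 2*182329) + 226648 = (-430 + 364658) + 226648 = 364228 + 226648 = 590876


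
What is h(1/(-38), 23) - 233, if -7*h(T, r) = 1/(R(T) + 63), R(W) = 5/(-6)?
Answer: -608369/2611 ≈ -233.00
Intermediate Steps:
R(W) = -⅚ (R(W) = 5*(-⅙) = -⅚)
h(T, r) = -6/2611 (h(T, r) = -1/(7*(-⅚ + 63)) = -1/(7*373/6) = -⅐*6/373 = -6/2611)
h(1/(-38), 23) - 233 = -6/2611 - 233 = -608369/2611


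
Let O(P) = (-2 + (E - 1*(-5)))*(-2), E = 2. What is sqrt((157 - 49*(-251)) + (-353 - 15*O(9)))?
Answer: sqrt(12253) ≈ 110.69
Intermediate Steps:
O(P) = -10 (O(P) = (-2 + (2 - 1*(-5)))*(-2) = (-2 + (2 + 5))*(-2) = (-2 + 7)*(-2) = 5*(-2) = -10)
sqrt((157 - 49*(-251)) + (-353 - 15*O(9))) = sqrt((157 - 49*(-251)) + (-353 - 15*(-10))) = sqrt((157 + 12299) + (-353 + 150)) = sqrt(12456 - 203) = sqrt(12253)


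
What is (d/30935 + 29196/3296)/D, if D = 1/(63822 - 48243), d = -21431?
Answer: 3242541723759/25490440 ≈ 1.2721e+5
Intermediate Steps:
D = 1/15579 ≈ 6.4189e-5
(d/30935 + 29196/3296)/D = (-21431/30935 + 29196/3296)/(1/15579) = (-21431*1/30935 + 29196*(1/3296))*15579 = (-21431/30935 + 7299/824)*15579 = (208135421/25490440)*15579 = 3242541723759/25490440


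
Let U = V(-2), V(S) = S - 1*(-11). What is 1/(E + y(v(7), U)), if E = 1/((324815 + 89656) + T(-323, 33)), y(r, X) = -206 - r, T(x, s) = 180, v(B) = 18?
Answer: -414651/92881823 ≈ -0.0044643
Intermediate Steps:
V(S) = 11 + S (V(S) = S + 11 = 11 + S)
U = 9 (U = 11 - 2 = 9)
E = 1/414651 (E = 1/((324815 + 89656) + 180) = 1/(414471 + 180) = 1/414651 ≈ 2.4117e-6)
1/(E + y(v(7), U)) = 1/(1/414651 + (-206 - 1*18)) = 1/(1/414651 + (-206 - 18)) = 1/(1/414651 - 224) = 1/(-92881823/414651) = -414651/92881823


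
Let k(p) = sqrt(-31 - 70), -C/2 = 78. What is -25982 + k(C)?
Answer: -25982 + I*sqrt(101) ≈ -25982.0 + 10.05*I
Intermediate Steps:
C = -156 (C = -2*78 = -156)
k(p) = I*sqrt(101) (k(p) = sqrt(-101) = I*sqrt(101))
-25982 + k(C) = -25982 + I*sqrt(101)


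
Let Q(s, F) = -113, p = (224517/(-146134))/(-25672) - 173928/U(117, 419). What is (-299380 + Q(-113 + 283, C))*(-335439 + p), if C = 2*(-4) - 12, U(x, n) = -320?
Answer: 1881381789581133817197/18757760240 ≈ 1.0030e+11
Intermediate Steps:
C = -20 (C = -8 - 12 = -20)
p = 10195312757031/18757760240 (p = (224517/(-146134))/(-25672) - 173928/(-320) = (224517*(-1/146134))*(-1/25672) - 173928*(-1/320) = -224517/146134*(-1/25672) + 21741/40 = 224517/3751552048 + 21741/40 = 10195312757031/18757760240 ≈ 543.53)
(-299380 + Q(-113 + 283, C))*(-335439 + p) = (-299380 - 113)*(-335439 + 10195312757031/18757760240) = -299493*(-6281889024388329/18757760240) = 1881381789581133817197/18757760240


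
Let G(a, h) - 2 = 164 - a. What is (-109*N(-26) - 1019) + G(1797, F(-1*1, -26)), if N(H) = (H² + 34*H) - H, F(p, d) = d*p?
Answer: 17188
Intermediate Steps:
N(H) = H² + 33*H
G(a, h) = 166 - a (G(a, h) = 2 + (164 - a) = 166 - a)
(-109*N(-26) - 1019) + G(1797, F(-1*1, -26)) = (-(-2834)*(33 - 26) - 1019) + (166 - 1*1797) = (-(-2834)*7 - 1019) + (166 - 1797) = (-109*(-182) - 1019) - 1631 = (19838 - 1019) - 1631 = 18819 - 1631 = 17188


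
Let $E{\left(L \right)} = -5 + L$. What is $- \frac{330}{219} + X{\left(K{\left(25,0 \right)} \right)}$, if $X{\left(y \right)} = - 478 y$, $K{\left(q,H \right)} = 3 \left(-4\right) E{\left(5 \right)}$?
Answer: $- \frac{110}{73} \approx -1.5068$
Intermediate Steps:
$K{\left(q,H \right)} = 0$ ($K{\left(q,H \right)} = 3 \left(-4\right) \left(-5 + 5\right) = \left(-12\right) 0 = 0$)
$- \frac{330}{219} + X{\left(K{\left(25,0 \right)} \right)} = - \frac{330}{219} - 0 = \left(-330\right) \frac{1}{219} + 0 = - \frac{110}{73} + 0 = - \frac{110}{73}$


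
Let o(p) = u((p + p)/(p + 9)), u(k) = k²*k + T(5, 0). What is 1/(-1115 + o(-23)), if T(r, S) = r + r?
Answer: -343/366848 ≈ -0.00093499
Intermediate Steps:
T(r, S) = 2*r
u(k) = 10 + k³ (u(k) = k²*k + 2*5 = k³ + 10 = 10 + k³)
o(p) = 10 + 8*p³/(9 + p)³ (o(p) = 10 + ((p + p)/(p + 9))³ = 10 + ((2*p)/(9 + p))³ = 10 + (2*p/(9 + p))³ = 10 + 8*p³/(9 + p)³)
1/(-1115 + o(-23)) = 1/(-1115 + (10 + 8*(-23)³/(9 - 23)³)) = 1/(-1115 + (10 + 8*(-12167)/(-14)³)) = 1/(-1115 + (10 + 8*(-12167)*(-1/2744))) = 1/(-1115 + (10 + 12167/343)) = 1/(-1115 + 15597/343) = 1/(-366848/343) = -343/366848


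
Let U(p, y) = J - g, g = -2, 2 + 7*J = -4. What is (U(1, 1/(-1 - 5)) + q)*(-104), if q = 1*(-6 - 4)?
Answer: 6448/7 ≈ 921.14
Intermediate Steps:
J = -6/7 (J = -2/7 + (⅐)*(-4) = -2/7 - 4/7 = -6/7 ≈ -0.85714)
q = -10 (q = 1*(-10) = -10)
U(p, y) = 8/7 (U(p, y) = -6/7 - 1*(-2) = -6/7 + 2 = 8/7)
(U(1, 1/(-1 - 5)) + q)*(-104) = (8/7 - 10)*(-104) = -62/7*(-104) = 6448/7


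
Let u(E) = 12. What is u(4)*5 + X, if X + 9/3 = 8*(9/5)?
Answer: 357/5 ≈ 71.400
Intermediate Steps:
X = 57/5 (X = -3 + 8*(9/5) = -3 + 72/5 = 57/5 ≈ 11.400)
u(4)*5 + X = 12*5 + 57/5 = 60 + 57/5 = 357/5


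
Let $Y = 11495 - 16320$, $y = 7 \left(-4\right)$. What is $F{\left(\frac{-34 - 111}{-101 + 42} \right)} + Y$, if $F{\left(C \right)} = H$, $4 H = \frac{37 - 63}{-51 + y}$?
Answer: $- \frac{762337}{158} \approx -4824.9$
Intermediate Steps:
$y = -28$
$H = \frac{13}{158}$ ($H = \frac{\left(37 - 63\right) \frac{1}{-51 - 28}}{4} = \frac{\left(-26\right) \frac{1}{-79}}{4} = \frac{\left(-26\right) \left(- \frac{1}{79}\right)}{4} = \frac{1}{4} \cdot \frac{26}{79} = \frac{13}{158} \approx 0.082278$)
$F{\left(C \right)} = \frac{13}{158}$
$Y = -4825$
$F{\left(\frac{-34 - 111}{-101 + 42} \right)} + Y = \frac{13}{158} - 4825 = - \frac{762337}{158}$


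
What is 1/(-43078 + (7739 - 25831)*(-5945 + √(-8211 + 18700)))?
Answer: 53756931/5777898628904074 + 4523*√10489/2888949314452037 ≈ 9.4642e-9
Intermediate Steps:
1/(-43078 + (7739 - 25831)*(-5945 + √(-8211 + 18700))) = 1/(-43078 - 18092*(-5945 + √10489)) = 1/(-43078 + (107556940 - 18092*√10489)) = 1/(107513862 - 18092*√10489)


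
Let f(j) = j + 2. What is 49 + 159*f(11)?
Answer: 2116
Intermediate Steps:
f(j) = 2 + j
49 + 159*f(11) = 49 + 159*(2 + 11) = 49 + 159*13 = 49 + 2067 = 2116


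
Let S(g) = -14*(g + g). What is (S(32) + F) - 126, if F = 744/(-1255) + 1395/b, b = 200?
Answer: -10196803/10040 ≈ -1015.6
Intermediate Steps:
F = 64077/10040 (F = 744/(-1255) + 1395/200 = 744*(-1/1255) + 1395*(1/200) = -744/1255 + 279/40 = 64077/10040 ≈ 6.3822)
S(g) = -28*g
(S(32) + F) - 126 = (-28*32 + 64077/10040) - 126 = (-896 + 64077/10040) - 126 = -8931763/10040 - 126 = -10196803/10040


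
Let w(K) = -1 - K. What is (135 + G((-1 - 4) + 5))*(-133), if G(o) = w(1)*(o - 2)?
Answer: -18487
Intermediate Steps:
G(o) = 4 - 2*o (G(o) = (-1 - 1*1)*(o - 2) = (-1 - 1)*(-2 + o) = -2*(-2 + o) = 4 - 2*o)
(135 + G((-1 - 4) + 5))*(-133) = (135 + (4 - 2*((-1 - 4) + 5)))*(-133) = (135 + (4 - 2*(-5 + 5)))*(-133) = (135 + (4 - 2*0))*(-133) = (135 + (4 + 0))*(-133) = (135 + 4)*(-133) = 139*(-133) = -18487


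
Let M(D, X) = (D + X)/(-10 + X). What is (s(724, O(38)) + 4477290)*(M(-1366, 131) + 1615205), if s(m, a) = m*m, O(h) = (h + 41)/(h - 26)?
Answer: 977479362943620/121 ≈ 8.0783e+12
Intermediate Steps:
M(D, X) = (D + X)/(-10 + X)
O(h) = (41 + h)/(-26 + h)
s(m, a) = m²
(s(724, O(38)) + 4477290)*(M(-1366, 131) + 1615205) = (724² + 4477290)*((-1366 + 131)/(-10 + 131) + 1615205) = (524176 + 4477290)*(-1235/121 + 1615205) = 5001466*((1/121)*(-1235) + 1615205) = 5001466*(-1235/121 + 1615205) = 5001466*(195438570/121) = 977479362943620/121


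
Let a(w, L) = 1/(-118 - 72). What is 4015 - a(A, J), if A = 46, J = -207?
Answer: 762851/190 ≈ 4015.0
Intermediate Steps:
a(w, L) = -1/190 (a(w, L) = 1/(-190) = -1/190)
4015 - a(A, J) = 4015 - 1*(-1/190) = 4015 + 1/190 = 762851/190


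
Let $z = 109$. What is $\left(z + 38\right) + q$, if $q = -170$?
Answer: $-23$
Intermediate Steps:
$\left(z + 38\right) + q = \left(109 + 38\right) - 170 = 147 - 170 = -23$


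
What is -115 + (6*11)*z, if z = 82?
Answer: 5297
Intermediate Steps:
-115 + (6*11)*z = -115 + (6*11)*82 = -115 + 66*82 = -115 + 5412 = 5297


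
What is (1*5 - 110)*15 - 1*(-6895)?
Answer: 5320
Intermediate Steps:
(1*5 - 110)*15 - 1*(-6895) = (5 - 110)*15 + 6895 = -105*15 + 6895 = -1575 + 6895 = 5320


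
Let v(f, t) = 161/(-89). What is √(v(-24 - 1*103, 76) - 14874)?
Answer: I*√117831283/89 ≈ 121.97*I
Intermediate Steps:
v(f, t) = -161/89 (v(f, t) = 161*(-1/89) = -161/89)
√(v(-24 - 1*103, 76) - 14874) = √(-161/89 - 14874) = √(-1323947/89) = I*√117831283/89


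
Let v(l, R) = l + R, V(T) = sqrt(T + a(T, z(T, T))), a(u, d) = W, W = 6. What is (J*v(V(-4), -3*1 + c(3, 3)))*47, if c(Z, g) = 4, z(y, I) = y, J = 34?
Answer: 1598 + 1598*sqrt(2) ≈ 3857.9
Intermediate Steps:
a(u, d) = 6
V(T) = sqrt(6 + T) (V(T) = sqrt(T + 6) = sqrt(6 + T))
v(l, R) = R + l
(J*v(V(-4), -3*1 + c(3, 3)))*47 = (34*((-3*1 + 4) + sqrt(6 - 4)))*47 = (34*((-3 + 4) + sqrt(2)))*47 = (34*(1 + sqrt(2)))*47 = (34 + 34*sqrt(2))*47 = 1598 + 1598*sqrt(2)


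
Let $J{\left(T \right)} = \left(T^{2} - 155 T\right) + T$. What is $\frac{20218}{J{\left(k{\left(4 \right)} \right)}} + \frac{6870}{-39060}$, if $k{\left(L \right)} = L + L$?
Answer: $- \frac{6647827}{380184} \approx -17.486$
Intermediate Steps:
$k{\left(L \right)} = 2 L$
$J{\left(T \right)} = T^{2} - 154 T$
$\frac{20218}{J{\left(k{\left(4 \right)} \right)}} + \frac{6870}{-39060} = \frac{20218}{2 \cdot 4 \left(-154 + 2 \cdot 4\right)} + \frac{6870}{-39060} = \frac{20218}{8 \left(-154 + 8\right)} + 6870 \left(- \frac{1}{39060}\right) = \frac{20218}{8 \left(-146\right)} - \frac{229}{1302} = \frac{20218}{-1168} - \frac{229}{1302} = 20218 \left(- \frac{1}{1168}\right) - \frac{229}{1302} = - \frac{10109}{584} - \frac{229}{1302} = - \frac{6647827}{380184}$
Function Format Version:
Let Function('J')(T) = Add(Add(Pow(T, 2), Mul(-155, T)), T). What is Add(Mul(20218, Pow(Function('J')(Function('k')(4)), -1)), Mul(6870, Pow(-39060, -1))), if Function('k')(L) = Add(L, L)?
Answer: Rational(-6647827, 380184) ≈ -17.486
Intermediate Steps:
Function('k')(L) = Mul(2, L)
Function('J')(T) = Add(Pow(T, 2), Mul(-154, T))
Add(Mul(20218, Pow(Function('J')(Function('k')(4)), -1)), Mul(6870, Pow(-39060, -1))) = Add(Mul(20218, Pow(Mul(Mul(2, 4), Add(-154, Mul(2, 4))), -1)), Mul(6870, Pow(-39060, -1))) = Add(Mul(20218, Pow(Mul(8, Add(-154, 8)), -1)), Mul(6870, Rational(-1, 39060))) = Add(Mul(20218, Pow(Mul(8, -146), -1)), Rational(-229, 1302)) = Add(Mul(20218, Pow(-1168, -1)), Rational(-229, 1302)) = Add(Mul(20218, Rational(-1, 1168)), Rational(-229, 1302)) = Add(Rational(-10109, 584), Rational(-229, 1302)) = Rational(-6647827, 380184)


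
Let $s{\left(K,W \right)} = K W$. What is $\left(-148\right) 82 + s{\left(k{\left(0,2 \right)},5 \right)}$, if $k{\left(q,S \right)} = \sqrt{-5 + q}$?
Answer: $-12136 + 5 i \sqrt{5} \approx -12136.0 + 11.18 i$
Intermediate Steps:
$\left(-148\right) 82 + s{\left(k{\left(0,2 \right)},5 \right)} = \left(-148\right) 82 + \sqrt{-5 + 0} \cdot 5 = -12136 + \sqrt{-5} \cdot 5 = -12136 + i \sqrt{5} \cdot 5 = -12136 + 5 i \sqrt{5}$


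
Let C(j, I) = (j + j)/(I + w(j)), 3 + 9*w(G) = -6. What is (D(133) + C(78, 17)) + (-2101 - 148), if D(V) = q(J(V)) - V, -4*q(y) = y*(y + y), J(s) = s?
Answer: -44867/4 ≈ -11217.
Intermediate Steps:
w(G) = -1 (w(G) = -⅓ + (⅑)*(-6) = -⅓ - ⅔ = -1)
q(y) = -y²/2 (q(y) = -y*(y + y)/4 = -y*2*y/4 = -y²/2)
D(V) = -V - V²/2 (D(V) = -V²/2 - V = -V - V²/2)
C(j, I) = 2*j/(-1 + I) (C(j, I) = (j + j)/(I - 1) = (2*j)/(-1 + I) = 2*j/(-1 + I))
(D(133) + C(78, 17)) + (-2101 - 148) = ((½)*133*(-2 - 1*133) + 2*78/(-1 + 17)) + (-2101 - 148) = ((½)*133*(-2 - 133) + 2*78/16) - 2249 = ((½)*133*(-135) + 2*78*(1/16)) - 2249 = (-17955/2 + 39/4) - 2249 = -35871/4 - 2249 = -44867/4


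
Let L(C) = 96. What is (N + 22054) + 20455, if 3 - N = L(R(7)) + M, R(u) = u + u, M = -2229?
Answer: 44645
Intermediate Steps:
R(u) = 2*u
N = 2136 (N = 3 - (96 - 2229) = 3 - 1*(-2133) = 3 + 2133 = 2136)
(N + 22054) + 20455 = (2136 + 22054) + 20455 = 24190 + 20455 = 44645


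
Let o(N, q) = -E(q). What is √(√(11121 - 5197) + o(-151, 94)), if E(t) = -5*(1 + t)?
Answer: √(475 + 2*√1481) ≈ 23.494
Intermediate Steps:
E(t) = -5 - 5*t
o(N, q) = 5 + 5*q (o(N, q) = -(-5 - 5*q) = 5 + 5*q)
√(√(11121 - 5197) + o(-151, 94)) = √(√(11121 - 5197) + (5 + 5*94)) = √(√5924 + (5 + 470)) = √(2*√1481 + 475) = √(475 + 2*√1481)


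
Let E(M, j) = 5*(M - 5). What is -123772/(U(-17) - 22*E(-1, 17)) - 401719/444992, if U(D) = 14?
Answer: -27674154215/149962304 ≈ -184.54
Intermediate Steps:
E(M, j) = -25 + 5*M (E(M, j) = 5*(-5 + M) = -25 + 5*M)
-123772/(U(-17) - 22*E(-1, 17)) - 401719/444992 = -123772/(14 - 22*(-25 + 5*(-1))) - 401719/444992 = -123772/(14 - 22*(-25 - 5)) - 401719*1/444992 = -123772/(14 - 22*(-30)) - 401719/444992 = -123772/(14 + 660) - 401719/444992 = -123772/674 - 401719/444992 = -123772*1/674 - 401719/444992 = -61886/337 - 401719/444992 = -27674154215/149962304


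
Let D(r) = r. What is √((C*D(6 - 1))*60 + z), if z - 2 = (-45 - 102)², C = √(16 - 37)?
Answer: √(21611 + 300*I*√21) ≈ 147.08 + 4.6735*I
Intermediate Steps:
C = I*√21 (C = √(-21) = I*√21 ≈ 4.5826*I)
z = 21611 (z = 2 + (-45 - 102)² = 2 + (-147)² = 2 + 21609 = 21611)
√((C*D(6 - 1))*60 + z) = √(((I*√21)*(6 - 1))*60 + 21611) = √(((I*√21)*5)*60 + 21611) = √((5*I*√21)*60 + 21611) = √(300*I*√21 + 21611) = √(21611 + 300*I*√21)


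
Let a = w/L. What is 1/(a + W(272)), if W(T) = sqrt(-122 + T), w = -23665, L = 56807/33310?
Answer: -895597745761/12427733747800703 - 3227035249*sqrt(6)/124277337478007030 ≈ -7.2128e-5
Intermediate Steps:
L = 56807/33310 (L = 56807*(1/33310) = 56807/33310 ≈ 1.7054)
a = -788281150/56807 (a = -23665/56807/33310 = -23665*33310/56807 = -788281150/56807 ≈ -13876.)
1/(a + W(272)) = 1/(-788281150/56807 + sqrt(-122 + 272)) = 1/(-788281150/56807 + sqrt(150)) = 1/(-788281150/56807 + 5*sqrt(6))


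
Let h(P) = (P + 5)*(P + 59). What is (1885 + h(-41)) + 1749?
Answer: 2986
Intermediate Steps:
h(P) = (5 + P)*(59 + P)
(1885 + h(-41)) + 1749 = (1885 + (295 + (-41)² + 64*(-41))) + 1749 = (1885 + (295 + 1681 - 2624)) + 1749 = (1885 - 648) + 1749 = 1237 + 1749 = 2986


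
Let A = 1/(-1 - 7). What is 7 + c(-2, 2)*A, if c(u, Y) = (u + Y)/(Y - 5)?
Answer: 7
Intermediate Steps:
c(u, Y) = (Y + u)/(-5 + Y)
A = -1/8 (A = 1/(-8) = -1/8 ≈ -0.12500)
7 + c(-2, 2)*A = 7 + ((2 - 2)/(-5 + 2))*(-1/8) = 7 + (0/(-3))*(-1/8) = 7 - 1/3*0*(-1/8) = 7 + 0*(-1/8) = 7 + 0 = 7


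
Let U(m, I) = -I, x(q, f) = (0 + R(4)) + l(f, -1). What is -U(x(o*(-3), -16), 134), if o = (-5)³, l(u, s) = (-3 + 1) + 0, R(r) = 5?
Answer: 134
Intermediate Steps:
l(u, s) = -2 (l(u, s) = -2 + 0 = -2)
o = -125
x(q, f) = 3 (x(q, f) = (0 + 5) - 2 = 5 - 2 = 3)
-U(x(o*(-3), -16), 134) = -(-1)*134 = -1*(-134) = 134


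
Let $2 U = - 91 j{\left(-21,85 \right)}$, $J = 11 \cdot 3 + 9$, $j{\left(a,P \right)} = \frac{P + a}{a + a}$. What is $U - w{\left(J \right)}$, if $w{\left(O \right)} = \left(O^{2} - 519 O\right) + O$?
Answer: $\frac{60184}{3} \approx 20061.0$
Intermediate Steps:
$j{\left(a,P \right)} = \frac{P + a}{2 a}$
$J = 42$ ($J = 33 + 9 = 42$)
$U = \frac{208}{3}$ ($U = \frac{\left(-91\right) \frac{85 - 21}{2 \left(-21\right)}}{2} = \frac{\left(-91\right) \frac{1}{2} \left(- \frac{1}{21}\right) 64}{2} = \frac{\left(-91\right) \left(- \frac{32}{21}\right)}{2} = \frac{1}{2} \cdot \frac{416}{3} = \frac{208}{3} \approx 69.333$)
$w{\left(O \right)} = O^{2} - 518 O$
$U - w{\left(J \right)} = \frac{208}{3} - 42 \left(-518 + 42\right) = \frac{208}{3} - 42 \left(-476\right) = \frac{208}{3} - -19992 = \frac{208}{3} + 19992 = \frac{60184}{3}$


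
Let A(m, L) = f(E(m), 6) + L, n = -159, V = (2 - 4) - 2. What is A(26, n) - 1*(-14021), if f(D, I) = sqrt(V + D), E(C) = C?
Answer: 13862 + sqrt(22) ≈ 13867.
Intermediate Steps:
V = -4 (V = -2 - 2 = -4)
f(D, I) = sqrt(-4 + D)
A(m, L) = L + sqrt(-4 + m) (A(m, L) = sqrt(-4 + m) + L = L + sqrt(-4 + m))
A(26, n) - 1*(-14021) = (-159 + sqrt(-4 + 26)) - 1*(-14021) = (-159 + sqrt(22)) + 14021 = 13862 + sqrt(22)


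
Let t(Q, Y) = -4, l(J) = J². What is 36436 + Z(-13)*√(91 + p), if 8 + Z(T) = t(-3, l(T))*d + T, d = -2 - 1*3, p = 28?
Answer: 36436 - √119 ≈ 36425.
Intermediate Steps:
d = -5 (d = -2 - 3 = -5)
Z(T) = 12 + T (Z(T) = -8 + (-4*(-5) + T) = -8 + (20 + T) = 12 + T)
36436 + Z(-13)*√(91 + p) = 36436 + (12 - 13)*√(91 + 28) = 36436 - √119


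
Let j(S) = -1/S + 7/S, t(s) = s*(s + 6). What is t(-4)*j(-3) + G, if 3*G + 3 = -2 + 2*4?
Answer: 17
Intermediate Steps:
G = 1 (G = -1 + (-2 + 2*4)/3 = -1 + (-2 + 8)/3 = -1 + (1/3)*6 = -1 + 2 = 1)
t(s) = s*(6 + s)
j(S) = 6/S
t(-4)*j(-3) + G = (-4*(6 - 4))*(6/(-3)) + 1 = (-4*2)*(6*(-1/3)) + 1 = -8*(-2) + 1 = 16 + 1 = 17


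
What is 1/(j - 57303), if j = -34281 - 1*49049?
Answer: -1/140633 ≈ -7.1107e-6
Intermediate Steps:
j = -83330 (j = -34281 - 49049 = -83330)
1/(j - 57303) = 1/(-83330 - 57303) = 1/(-140633) = -1/140633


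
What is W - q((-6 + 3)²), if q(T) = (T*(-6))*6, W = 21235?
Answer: 21559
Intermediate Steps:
q(T) = -36*T (q(T) = -6*T*6 = -36*T)
W - q((-6 + 3)²) = 21235 - (-36)*(-6 + 3)² = 21235 - (-36)*(-3)² = 21235 - (-36)*9 = 21235 - 1*(-324) = 21235 + 324 = 21559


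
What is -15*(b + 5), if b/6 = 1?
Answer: -165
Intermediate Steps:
b = 6 (b = 6*1 = 6)
-15*(b + 5) = -15*(6 + 5) = -15*11 = -165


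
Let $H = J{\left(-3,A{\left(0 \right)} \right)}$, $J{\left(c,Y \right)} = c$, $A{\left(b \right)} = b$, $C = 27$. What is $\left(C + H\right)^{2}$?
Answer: $576$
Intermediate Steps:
$H = -3$
$\left(C + H\right)^{2} = \left(27 - 3\right)^{2} = 24^{2} = 576$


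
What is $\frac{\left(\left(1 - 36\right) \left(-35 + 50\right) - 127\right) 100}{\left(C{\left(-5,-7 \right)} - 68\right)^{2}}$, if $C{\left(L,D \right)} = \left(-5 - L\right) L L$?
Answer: $- \frac{4075}{289} \approx -14.1$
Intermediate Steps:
$C{\left(L,D \right)} = L^{2} \left(-5 - L\right)$ ($C{\left(L,D \right)} = L \left(-5 - L\right) L = L^{2} \left(-5 - L\right)$)
$\frac{\left(\left(1 - 36\right) \left(-35 + 50\right) - 127\right) 100}{\left(C{\left(-5,-7 \right)} - 68\right)^{2}} = \frac{\left(\left(1 - 36\right) \left(-35 + 50\right) - 127\right) 100}{\left(\left(-5\right)^{2} \left(-5 - -5\right) - 68\right)^{2}} = \frac{\left(\left(-35\right) 15 - 127\right) 100}{\left(25 \left(-5 + 5\right) - 68\right)^{2}} = \frac{\left(-525 - 127\right) 100}{\left(25 \cdot 0 - 68\right)^{2}} = \frac{\left(-652\right) 100}{\left(0 - 68\right)^{2}} = - \frac{65200}{\left(-68\right)^{2}} = - \frac{65200}{4624} = \left(-65200\right) \frac{1}{4624} = - \frac{4075}{289}$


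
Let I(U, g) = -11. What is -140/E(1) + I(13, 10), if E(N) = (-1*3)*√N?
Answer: 107/3 ≈ 35.667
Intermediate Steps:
E(N) = -3*√N
-140/E(1) + I(13, 10) = -140/((-3*√1)) - 11 = -140/((-3*1)) - 11 = -140/(-3) - 11 = -140*(-1)/3 - 11 = -140*(-⅓) - 11 = 140/3 - 11 = 107/3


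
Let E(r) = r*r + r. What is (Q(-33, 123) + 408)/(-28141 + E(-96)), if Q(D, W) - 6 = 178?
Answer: -592/19021 ≈ -0.031123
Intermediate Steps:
Q(D, W) = 184 (Q(D, W) = 6 + 178 = 184)
E(r) = r + r² (E(r) = r² + r = r + r²)
(Q(-33, 123) + 408)/(-28141 + E(-96)) = (184 + 408)/(-28141 - 96*(1 - 96)) = 592/(-28141 - 96*(-95)) = 592/(-28141 + 9120) = 592/(-19021) = 592*(-1/19021) = -592/19021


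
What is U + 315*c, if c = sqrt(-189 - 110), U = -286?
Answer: -286 + 315*I*sqrt(299) ≈ -286.0 + 5446.9*I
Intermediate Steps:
c = I*sqrt(299) (c = sqrt(-299) = I*sqrt(299) ≈ 17.292*I)
U + 315*c = -286 + 315*(I*sqrt(299)) = -286 + 315*I*sqrt(299)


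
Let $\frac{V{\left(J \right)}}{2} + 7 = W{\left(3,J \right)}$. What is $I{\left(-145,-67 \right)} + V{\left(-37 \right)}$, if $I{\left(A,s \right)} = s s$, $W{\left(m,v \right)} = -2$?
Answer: $4471$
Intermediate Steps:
$V{\left(J \right)} = -18$ ($V{\left(J \right)} = -14 + 2 \left(-2\right) = -14 - 4 = -18$)
$I{\left(A,s \right)} = s^{2}$
$I{\left(-145,-67 \right)} + V{\left(-37 \right)} = \left(-67\right)^{2} - 18 = 4489 - 18 = 4471$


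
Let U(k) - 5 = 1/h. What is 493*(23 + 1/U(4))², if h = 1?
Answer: 9525253/36 ≈ 2.6459e+5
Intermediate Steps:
U(k) = 6 (U(k) = 5 + 1/1 = 5 + 1 = 6)
493*(23 + 1/U(4))² = 493*(23 + 1/6)² = 493*(23 + ⅙)² = 493*(139/6)² = 493*(19321/36) = 9525253/36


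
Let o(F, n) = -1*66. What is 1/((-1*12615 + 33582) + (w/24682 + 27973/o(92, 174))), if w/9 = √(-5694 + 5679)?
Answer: 56317141007337/1156932413903897348 - 999621*I*√15/1156932413903897348 ≈ 4.8678e-5 - 3.3464e-12*I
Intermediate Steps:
o(F, n) = -66
w = 9*I*√15 (w = 9*√(-5694 + 5679) = 9*√(-15) = 9*(I*√15) = 9*I*√15 ≈ 34.857*I)
1/((-1*12615 + 33582) + (w/24682 + 27973/o(92, 174))) = 1/((-1*12615 + 33582) + ((9*I*√15)/24682 + 27973/(-66))) = 1/((-12615 + 33582) + ((9*I*√15)*(1/24682) + 27973*(-1/66))) = 1/(20967 + (9*I*√15/24682 - 2543/6)) = 1/(20967 + (-2543/6 + 9*I*√15/24682)) = 1/(123259/6 + 9*I*√15/24682)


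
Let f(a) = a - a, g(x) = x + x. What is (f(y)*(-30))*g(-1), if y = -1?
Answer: 0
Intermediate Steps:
g(x) = 2*x
f(a) = 0
(f(y)*(-30))*g(-1) = (0*(-30))*(2*(-1)) = 0*(-2) = 0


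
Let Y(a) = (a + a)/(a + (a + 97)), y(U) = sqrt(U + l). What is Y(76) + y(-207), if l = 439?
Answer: 152/249 + 2*sqrt(58) ≈ 15.842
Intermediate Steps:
y(U) = sqrt(439 + U) (y(U) = sqrt(U + 439) = sqrt(439 + U))
Y(a) = 2*a/(97 + 2*a) (Y(a) = (2*a)/(a + (97 + a)) = (2*a)/(97 + 2*a) = 2*a/(97 + 2*a))
Y(76) + y(-207) = 2*76/(97 + 2*76) + sqrt(439 - 207) = 2*76/(97 + 152) + sqrt(232) = 2*76/249 + 2*sqrt(58) = 2*76*(1/249) + 2*sqrt(58) = 152/249 + 2*sqrt(58)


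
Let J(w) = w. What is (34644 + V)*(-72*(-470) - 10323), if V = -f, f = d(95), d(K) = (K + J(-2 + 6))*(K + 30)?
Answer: 523700073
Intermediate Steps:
d(K) = (4 + K)*(30 + K) (d(K) = (K + (-2 + 6))*(K + 30) = (K + 4)*(30 + K) = (4 + K)*(30 + K))
f = 12375 (f = 120 + 95**2 + 34*95 = 120 + 9025 + 3230 = 12375)
V = -12375 (V = -1*12375 = -12375)
(34644 + V)*(-72*(-470) - 10323) = (34644 - 12375)*(-72*(-470) - 10323) = 22269*(33840 - 10323) = 22269*23517 = 523700073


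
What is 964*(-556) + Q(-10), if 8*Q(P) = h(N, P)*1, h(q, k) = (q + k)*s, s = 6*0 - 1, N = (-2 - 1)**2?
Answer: -4287871/8 ≈ -5.3598e+5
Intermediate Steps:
N = 9 (N = (-3)**2 = 9)
s = -1 (s = 0 - 1 = -1)
h(q, k) = -k - q (h(q, k) = (q + k)*(-1) = (k + q)*(-1) = -k - q)
Q(P) = -9/8 - P/8 (Q(P) = ((-P - 1*9)*1)/8 = ((-P - 9)*1)/8 = ((-9 - P)*1)/8 = (-9 - P)/8 = -9/8 - P/8)
964*(-556) + Q(-10) = 964*(-556) + (-9/8 - 1/8*(-10)) = -535984 + (-9/8 + 5/4) = -535984 + 1/8 = -4287871/8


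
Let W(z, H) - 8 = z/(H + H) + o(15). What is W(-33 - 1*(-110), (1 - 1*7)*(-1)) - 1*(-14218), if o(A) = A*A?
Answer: 173489/12 ≈ 14457.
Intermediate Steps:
o(A) = A²
W(z, H) = 233 + z/(2*H) (W(z, H) = 8 + (z/(H + H) + 15²) = 8 + (z/((2*H)) + 225) = 8 + ((1/(2*H))*z + 225) = 8 + (z/(2*H) + 225) = 8 + (225 + z/(2*H)) = 233 + z/(2*H))
W(-33 - 1*(-110), (1 - 1*7)*(-1)) - 1*(-14218) = (233 + (-33 - 1*(-110))/(2*(((1 - 1*7)*(-1))))) - 1*(-14218) = (233 + (-33 + 110)/(2*(((1 - 7)*(-1))))) + 14218 = (233 + (½)*77/(-6*(-1))) + 14218 = (233 + (½)*77/6) + 14218 = (233 + (½)*77*(⅙)) + 14218 = (233 + 77/12) + 14218 = 2873/12 + 14218 = 173489/12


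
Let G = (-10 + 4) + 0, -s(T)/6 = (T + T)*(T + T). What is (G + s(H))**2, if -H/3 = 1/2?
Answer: 3600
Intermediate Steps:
H = -3/2 ≈ -1.5000
s(T) = -24*T**2 (s(T) = -6*(T + T)*(T + T) = -6*2*T*2*T = -24*T**2)
G = -6 (G = -6 + 0 = -6)
(G + s(H))**2 = (-6 - 24*(-3/2)**2)**2 = (-6 - 24*9/4)**2 = (-6 - 54)**2 = (-60)**2 = 3600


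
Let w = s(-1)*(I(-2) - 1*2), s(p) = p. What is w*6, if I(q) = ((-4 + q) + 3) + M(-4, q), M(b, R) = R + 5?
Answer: 12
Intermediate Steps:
M(b, R) = 5 + R
I(q) = 4 + 2*q (I(q) = ((-4 + q) + 3) + (5 + q) = (-1 + q) + (5 + q) = 4 + 2*q)
w = 2 (w = -((4 + 2*(-2)) - 1*2) = -((4 - 4) - 2) = -(0 - 2) = -1*(-2) = 2)
w*6 = 2*6 = 12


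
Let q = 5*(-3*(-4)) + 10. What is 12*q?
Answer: 840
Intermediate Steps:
q = 70 (q = 5*12 + 10 = 60 + 10 = 70)
12*q = 12*70 = 840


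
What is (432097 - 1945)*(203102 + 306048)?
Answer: 219011890800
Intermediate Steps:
(432097 - 1945)*(203102 + 306048) = 430152*509150 = 219011890800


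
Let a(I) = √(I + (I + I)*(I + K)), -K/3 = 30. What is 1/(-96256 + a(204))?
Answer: -24064/2316292705 - √11679/4632585410 ≈ -1.0412e-5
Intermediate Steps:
K = -90 (K = -3*30 = -90)
a(I) = √(I + 2*I*(-90 + I)) (a(I) = √(I + (I + I)*(I - 90)) = √(I + (2*I)*(-90 + I)) = √(I + 2*I*(-90 + I)))
1/(-96256 + a(204)) = 1/(-96256 + √(204*(-179 + 2*204))) = 1/(-96256 + √(204*(-179 + 408))) = 1/(-96256 + √(204*229)) = 1/(-96256 + √46716) = 1/(-96256 + 2*√11679)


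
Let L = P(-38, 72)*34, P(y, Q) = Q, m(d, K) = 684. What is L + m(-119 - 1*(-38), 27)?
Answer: 3132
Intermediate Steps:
L = 2448 (L = 72*34 = 2448)
L + m(-119 - 1*(-38), 27) = 2448 + 684 = 3132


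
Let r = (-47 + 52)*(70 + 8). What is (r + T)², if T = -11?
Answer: 143641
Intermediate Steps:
r = 390 (r = 5*78 = 390)
(r + T)² = (390 - 11)² = 379² = 143641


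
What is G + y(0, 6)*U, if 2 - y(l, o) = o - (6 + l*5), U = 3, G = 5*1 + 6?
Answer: 17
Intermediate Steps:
G = 11 (G = 5 + 6 = 11)
y(l, o) = 8 - o + 5*l (y(l, o) = 2 - (o - (6 + l*5)) = 2 - (o - (6 + 5*l)) = 2 - (o + (-6 - 5*l)) = 2 - (-6 + o - 5*l) = 2 + (6 - o + 5*l) = 8 - o + 5*l)
G + y(0, 6)*U = 11 + (8 - 1*6 + 5*0)*3 = 11 + (8 - 6 + 0)*3 = 11 + 2*3 = 11 + 6 = 17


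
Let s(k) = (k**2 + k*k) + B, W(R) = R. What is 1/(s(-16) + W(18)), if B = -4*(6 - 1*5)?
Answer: 1/526 ≈ 0.0019011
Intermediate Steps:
B = -4 (B = -4*(6 - 5) = -4*1 = -4)
s(k) = -4 + 2*k**2 (s(k) = (k**2 + k*k) - 4 = (k**2 + k**2) - 4 = 2*k**2 - 4 = -4 + 2*k**2)
1/(s(-16) + W(18)) = 1/((-4 + 2*(-16)**2) + 18) = 1/((-4 + 2*256) + 18) = 1/((-4 + 512) + 18) = 1/(508 + 18) = 1/526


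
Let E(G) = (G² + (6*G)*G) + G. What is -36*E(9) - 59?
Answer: -20795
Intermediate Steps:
E(G) = G + 7*G² (E(G) = (G² + 6*G²) + G = 7*G² + G = G + 7*G²)
-36*E(9) - 59 = -324*(1 + 7*9) - 59 = -324*(1 + 63) - 59 = -324*64 - 59 = -36*576 - 59 = -20736 - 59 = -20795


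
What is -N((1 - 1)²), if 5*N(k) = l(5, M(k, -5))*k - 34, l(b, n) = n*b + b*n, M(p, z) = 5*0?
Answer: 34/5 ≈ 6.8000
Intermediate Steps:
M(p, z) = 0
l(b, n) = 2*b*n (l(b, n) = b*n + b*n = 2*b*n)
N(k) = -34/5 (N(k) = ((2*5*0)*k - 34)/5 = (0*k - 34)/5 = (0 - 34)/5 = (⅕)*(-34) = -34/5)
-N((1 - 1)²) = -1*(-34/5) = 34/5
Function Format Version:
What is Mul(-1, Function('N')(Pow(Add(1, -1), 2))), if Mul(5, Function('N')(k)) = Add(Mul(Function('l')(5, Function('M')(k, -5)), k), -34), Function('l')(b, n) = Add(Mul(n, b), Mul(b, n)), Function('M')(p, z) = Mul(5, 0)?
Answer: Rational(34, 5) ≈ 6.8000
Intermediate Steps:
Function('M')(p, z) = 0
Function('l')(b, n) = Mul(2, b, n) (Function('l')(b, n) = Add(Mul(b, n), Mul(b, n)) = Mul(2, b, n))
Function('N')(k) = Rational(-34, 5) (Function('N')(k) = Mul(Rational(1, 5), Add(Mul(Mul(2, 5, 0), k), -34)) = Mul(Rational(1, 5), Add(Mul(0, k), -34)) = Mul(Rational(1, 5), Add(0, -34)) = Mul(Rational(1, 5), -34) = Rational(-34, 5))
Mul(-1, Function('N')(Pow(Add(1, -1), 2))) = Mul(-1, Rational(-34, 5)) = Rational(34, 5)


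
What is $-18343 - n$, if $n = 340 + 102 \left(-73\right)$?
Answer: $-11237$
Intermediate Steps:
$n = -7106$ ($n = 340 - 7446 = -7106$)
$-18343 - n = -18343 - -7106 = -18343 + 7106 = -11237$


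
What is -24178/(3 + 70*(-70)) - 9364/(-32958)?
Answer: 421357016/80697663 ≈ 5.2214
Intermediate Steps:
-24178/(3 + 70*(-70)) - 9364/(-32958) = -24178/(3 - 4900) - 9364*(-1/32958) = -24178/(-4897) + 4682/16479 = -24178*(-1/4897) + 4682/16479 = 24178/4897 + 4682/16479 = 421357016/80697663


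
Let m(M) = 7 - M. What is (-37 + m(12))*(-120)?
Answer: 5040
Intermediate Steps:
(-37 + m(12))*(-120) = (-37 + (7 - 1*12))*(-120) = (-37 + (7 - 12))*(-120) = (-37 - 5)*(-120) = -42*(-120) = 5040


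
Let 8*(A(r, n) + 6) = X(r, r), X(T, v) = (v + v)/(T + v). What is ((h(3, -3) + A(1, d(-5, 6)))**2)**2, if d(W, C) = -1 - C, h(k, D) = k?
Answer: 279841/4096 ≈ 68.321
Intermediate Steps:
X(T, v) = 2*v/(T + v) (X(T, v) = (2*v)/(T + v) = 2*v/(T + v))
A(r, n) = -47/8 (A(r, n) = -6 + (2*r/(r + r))/8 = -6 + (2*r/((2*r)))/8 = -6 + (2*r*(1/(2*r)))/8 = -6 + (1/8)*1 = -6 + 1/8 = -47/8)
((h(3, -3) + A(1, d(-5, 6)))**2)**2 = ((3 - 47/8)**2)**2 = ((-23/8)**2)**2 = (529/64)**2 = 279841/4096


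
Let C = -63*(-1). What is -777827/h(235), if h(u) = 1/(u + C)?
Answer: -231792446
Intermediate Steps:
C = 63
h(u) = 1/(63 + u) (h(u) = 1/(u + 63) = 1/(63 + u))
-777827/h(235) = -777827/(1/(63 + 235)) = -777827/(1/298) = -777827/1/298 = -777827*298 = -231792446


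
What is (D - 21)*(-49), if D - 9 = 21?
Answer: -441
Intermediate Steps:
D = 30 (D = 9 + 21 = 30)
(D - 21)*(-49) = (30 - 21)*(-49) = 9*(-49) = -441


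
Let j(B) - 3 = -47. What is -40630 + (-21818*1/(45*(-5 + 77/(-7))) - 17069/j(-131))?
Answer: -159238591/3960 ≈ -40212.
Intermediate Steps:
j(B) = -44 (j(B) = 3 - 47 = -44)
-40630 + (-21818*1/(45*(-5 + 77/(-7))) - 17069/j(-131)) = -40630 + (-21818*1/(45*(-5 + 77/(-7))) - 17069/(-44)) = -40630 + (-21818*1/(45*(-5 + 77*(-⅐))) - 17069*(-1/44)) = -40630 + (-21818*1/(45*(-5 - 11)) + 17069/44) = -40630 + (-21818/((-16*45)) + 17069/44) = -40630 + (-21818/(-720) + 17069/44) = -40630 + (-21818*(-1/720) + 17069/44) = -40630 + (10909/360 + 17069/44) = -40630 + 1656209/3960 = -159238591/3960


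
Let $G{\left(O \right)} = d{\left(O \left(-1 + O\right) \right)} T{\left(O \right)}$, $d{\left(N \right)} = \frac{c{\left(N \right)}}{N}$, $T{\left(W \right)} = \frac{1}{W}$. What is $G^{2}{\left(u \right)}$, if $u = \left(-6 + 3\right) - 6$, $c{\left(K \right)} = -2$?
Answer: $\frac{1}{164025} \approx 6.0966 \cdot 10^{-6}$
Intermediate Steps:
$d{\left(N \right)} = - \frac{2}{N}$
$u = -9$ ($u = -3 - 6 = -9$)
$G{\left(O \right)} = - \frac{2}{O^{2} \left(-1 + O\right)}$ ($G{\left(O \right)} = \frac{\left(-2\right) \frac{1}{O \left(-1 + O\right)}}{O} = \frac{\left(-2\right) \frac{1}{O} \frac{1}{-1 + O}}{O} = - \frac{2}{O^{2} \left(-1 + O\right)}$)
$G^{2}{\left(u \right)} = \left(- \frac{2}{81 \left(-1 - 9\right)}\right)^{2} = \left(\left(-2\right) \frac{1}{81} \frac{1}{-10}\right)^{2} = \left(\left(-2\right) \frac{1}{81} \left(- \frac{1}{10}\right)\right)^{2} = \left(\frac{1}{405}\right)^{2} = \frac{1}{164025}$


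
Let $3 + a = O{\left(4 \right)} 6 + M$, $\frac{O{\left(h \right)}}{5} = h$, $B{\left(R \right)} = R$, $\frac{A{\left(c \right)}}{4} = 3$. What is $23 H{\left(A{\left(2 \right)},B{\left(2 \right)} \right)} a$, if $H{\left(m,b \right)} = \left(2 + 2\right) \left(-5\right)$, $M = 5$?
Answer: $-56120$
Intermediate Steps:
$A{\left(c \right)} = 12$ ($A{\left(c \right)} = 4 \cdot 3 = 12$)
$O{\left(h \right)} = 5 h$
$H{\left(m,b \right)} = -20$ ($H{\left(m,b \right)} = 4 \left(-5\right) = -20$)
$a = 122$ ($a = -3 + \left(5 \cdot 4 \cdot 6 + 5\right) = -3 + \left(20 \cdot 6 + 5\right) = -3 + \left(120 + 5\right) = -3 + 125 = 122$)
$23 H{\left(A{\left(2 \right)},B{\left(2 \right)} \right)} a = 23 \left(-20\right) 122 = \left(-460\right) 122 = -56120$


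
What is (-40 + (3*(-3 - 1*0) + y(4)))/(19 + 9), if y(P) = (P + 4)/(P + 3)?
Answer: -335/196 ≈ -1.7092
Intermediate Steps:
y(P) = (4 + P)/(3 + P)
(-40 + (3*(-3 - 1*0) + y(4)))/(19 + 9) = (-40 + (3*(-3 - 1*0) + (4 + 4)/(3 + 4)))/(19 + 9) = (-40 + (3*(-3 + 0) + 8/7))/28 = (-40 + (3*(-3) + (⅐)*8))/28 = (-40 + (-9 + 8/7))/28 = (-40 - 55/7)/28 = (1/28)*(-335/7) = -335/196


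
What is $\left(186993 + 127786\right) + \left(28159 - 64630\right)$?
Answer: $278308$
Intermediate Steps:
$\left(186993 + 127786\right) + \left(28159 - 64630\right) = 314779 + \left(28159 - 64630\right) = 314779 - 36471 = 278308$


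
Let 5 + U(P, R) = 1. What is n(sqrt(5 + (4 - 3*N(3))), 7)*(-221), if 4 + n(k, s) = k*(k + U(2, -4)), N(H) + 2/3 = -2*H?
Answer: -5525 + 884*sqrt(29) ≈ -764.51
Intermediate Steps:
N(H) = -2/3 - 2*H
U(P, R) = -4 (U(P, R) = -5 + 1 = -4)
n(k, s) = -4 + k*(-4 + k) (n(k, s) = -4 + k*(k - 4) = -4 + k*(-4 + k))
n(sqrt(5 + (4 - 3*N(3))), 7)*(-221) = (-4 + (sqrt(5 + (4 - 3*(-2/3 - 2*3))))**2 - 4*sqrt(5 + (4 - 3*(-2/3 - 2*3))))*(-221) = (-4 + (sqrt(5 + (4 - 3*(-2/3 - 6))))**2 - 4*sqrt(5 + (4 - 3*(-2/3 - 6))))*(-221) = (-4 + (sqrt(5 + (4 - 3*(-20/3))))**2 - 4*sqrt(5 + (4 - 3*(-20/3))))*(-221) = (-4 + (sqrt(5 + (4 + 20)))**2 - 4*sqrt(5 + (4 + 20)))*(-221) = (-4 + (sqrt(5 + 24))**2 - 4*sqrt(5 + 24))*(-221) = (-4 + (sqrt(29))**2 - 4*sqrt(29))*(-221) = (-4 + 29 - 4*sqrt(29))*(-221) = (25 - 4*sqrt(29))*(-221) = -5525 + 884*sqrt(29)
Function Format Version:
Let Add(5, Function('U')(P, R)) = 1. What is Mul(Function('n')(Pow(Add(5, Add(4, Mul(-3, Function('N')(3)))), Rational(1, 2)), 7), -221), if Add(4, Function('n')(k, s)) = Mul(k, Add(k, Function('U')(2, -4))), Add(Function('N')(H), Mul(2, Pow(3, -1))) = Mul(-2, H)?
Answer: Add(-5525, Mul(884, Pow(29, Rational(1, 2)))) ≈ -764.51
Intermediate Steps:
Function('N')(H) = Add(Rational(-2, 3), Mul(-2, H))
Function('U')(P, R) = -4 (Function('U')(P, R) = Add(-5, 1) = -4)
Function('n')(k, s) = Add(-4, Mul(k, Add(-4, k))) (Function('n')(k, s) = Add(-4, Mul(k, Add(k, -4))) = Add(-4, Mul(k, Add(-4, k))))
Mul(Function('n')(Pow(Add(5, Add(4, Mul(-3, Function('N')(3)))), Rational(1, 2)), 7), -221) = Mul(Add(-4, Pow(Pow(Add(5, Add(4, Mul(-3, Add(Rational(-2, 3), Mul(-2, 3))))), Rational(1, 2)), 2), Mul(-4, Pow(Add(5, Add(4, Mul(-3, Add(Rational(-2, 3), Mul(-2, 3))))), Rational(1, 2)))), -221) = Mul(Add(-4, Pow(Pow(Add(5, Add(4, Mul(-3, Add(Rational(-2, 3), -6)))), Rational(1, 2)), 2), Mul(-4, Pow(Add(5, Add(4, Mul(-3, Add(Rational(-2, 3), -6)))), Rational(1, 2)))), -221) = Mul(Add(-4, Pow(Pow(Add(5, Add(4, Mul(-3, Rational(-20, 3)))), Rational(1, 2)), 2), Mul(-4, Pow(Add(5, Add(4, Mul(-3, Rational(-20, 3)))), Rational(1, 2)))), -221) = Mul(Add(-4, Pow(Pow(Add(5, Add(4, 20)), Rational(1, 2)), 2), Mul(-4, Pow(Add(5, Add(4, 20)), Rational(1, 2)))), -221) = Mul(Add(-4, Pow(Pow(Add(5, 24), Rational(1, 2)), 2), Mul(-4, Pow(Add(5, 24), Rational(1, 2)))), -221) = Mul(Add(-4, Pow(Pow(29, Rational(1, 2)), 2), Mul(-4, Pow(29, Rational(1, 2)))), -221) = Mul(Add(-4, 29, Mul(-4, Pow(29, Rational(1, 2)))), -221) = Mul(Add(25, Mul(-4, Pow(29, Rational(1, 2)))), -221) = Add(-5525, Mul(884, Pow(29, Rational(1, 2))))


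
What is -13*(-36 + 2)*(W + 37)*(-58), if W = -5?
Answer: -820352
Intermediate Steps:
-13*(-36 + 2)*(W + 37)*(-58) = -13*(-36 + 2)*(-5 + 37)*(-58) = -(-442)*32*(-58) = -13*(-1088)*(-58) = 14144*(-58) = -820352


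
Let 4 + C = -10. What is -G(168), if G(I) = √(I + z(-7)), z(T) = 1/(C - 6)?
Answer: -√16795/10 ≈ -12.960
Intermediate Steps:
C = -14 (C = -4 - 10 = -14)
z(T) = -1/20 (z(T) = 1/(-14 - 6) = 1/(-20) = -1/20)
G(I) = √(-1/20 + I) (G(I) = √(I - 1/20) = √(-1/20 + I))
-G(168) = -√(-5 + 100*168)/10 = -√(-5 + 16800)/10 = -√16795/10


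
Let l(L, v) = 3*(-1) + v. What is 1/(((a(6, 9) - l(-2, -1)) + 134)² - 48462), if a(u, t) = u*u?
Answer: -1/18186 ≈ -5.4987e-5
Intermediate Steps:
a(u, t) = u²
l(L, v) = -3 + v
1/(((a(6, 9) - l(-2, -1)) + 134)² - 48462) = 1/(((6² - (-3 - 1)) + 134)² - 48462) = 1/(((36 - 1*(-4)) + 134)² - 48462) = 1/(((36 + 4) + 134)² - 48462) = 1/((40 + 134)² - 48462) = 1/(174² - 48462) = 1/(30276 - 48462) = 1/(-18186) = -1/18186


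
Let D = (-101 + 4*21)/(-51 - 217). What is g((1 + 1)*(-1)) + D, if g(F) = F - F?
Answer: 17/268 ≈ 0.063433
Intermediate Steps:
D = 17/268 (D = (-101 + 84)/(-268) = -17*(-1/268) = 17/268 ≈ 0.063433)
g(F) = 0
g((1 + 1)*(-1)) + D = 0 + 17/268 = 17/268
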